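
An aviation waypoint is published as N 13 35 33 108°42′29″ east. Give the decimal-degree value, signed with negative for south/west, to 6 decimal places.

13.592500, 108.708056

φ: 13 + 35/60 + 33/3600 = 13.5925000
N → positive
λ: 108 + 42/60 + 29/3600 = 108.7080556
E ⇒ keep positive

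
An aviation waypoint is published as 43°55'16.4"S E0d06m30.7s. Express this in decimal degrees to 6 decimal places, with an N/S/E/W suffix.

43.921222° S, 0.108528° E

φ: 43 + 55/60 + 16.4/3600 = 43.9212222
Lon: 0° + 6/60 + 30.7/3600 = 0 + 0.100000 + 0.008528 = 0.1085278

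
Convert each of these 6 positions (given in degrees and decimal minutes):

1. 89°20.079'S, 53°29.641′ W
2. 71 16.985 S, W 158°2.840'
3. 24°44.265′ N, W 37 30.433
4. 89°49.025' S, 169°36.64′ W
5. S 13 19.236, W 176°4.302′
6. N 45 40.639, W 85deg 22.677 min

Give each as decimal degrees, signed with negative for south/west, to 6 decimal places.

1. -89.334650, -53.494017
2. -71.283083, -158.047333
3. 24.737750, -37.507217
4. -89.817083, -169.610667
5. -13.320600, -176.071700
6. 45.677317, -85.377950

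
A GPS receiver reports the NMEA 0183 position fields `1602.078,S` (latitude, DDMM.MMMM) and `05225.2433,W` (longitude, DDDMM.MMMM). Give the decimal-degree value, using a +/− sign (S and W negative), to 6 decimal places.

-16.034633, -52.420722

φ: split at 2 digits → 16° and 2.078′; 16 + 2.078/60 = 16.0346333
S ⇒ negate
Longitude: degrees = first 3 digits = 52, minutes = 25.2433; 52 + 25.2433/60 = 52.4207217
W → negative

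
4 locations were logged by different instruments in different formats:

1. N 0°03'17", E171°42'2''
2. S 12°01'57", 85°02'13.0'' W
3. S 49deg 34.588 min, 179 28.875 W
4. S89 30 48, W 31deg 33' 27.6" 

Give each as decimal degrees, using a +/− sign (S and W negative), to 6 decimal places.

1. 0.054722, 171.700556
2. -12.032500, -85.036944
3. -49.576467, -179.481250
4. -89.513333, -31.557667

Point 1:
  Lat: 3′ + 17″ = 3.28333′; 0 + 3.28333/60 = 0.0547222
  N → positive
  Lon: 171 + 42/60 + 2/3600 = 171.7005556
  E → positive
Point 2:
  Latitude: 12° + 1/60 + 57/3600 = 12 + 0.016667 + 0.015833 = 12.0325000
  S ⇒ negate
  λ: 85 + 2/60 + 13/3600 = 85.0369444
  W ⇒ negate
Point 3:
  Lat: 34.588′ = 0.576467°; total 49.5764667
  S → negative
  λ: 179 + 28.875/60 = 179.4812500
  W → negative
Point 4:
  Lat: 89 + 30/60 + 48/3600 = 89.5133333
  hemisphere S, so the sign is −
  Lon: 33′ + 27.6″ = 33.46000′; 31 + 33.46000/60 = 31.5576667
  W ⇒ negate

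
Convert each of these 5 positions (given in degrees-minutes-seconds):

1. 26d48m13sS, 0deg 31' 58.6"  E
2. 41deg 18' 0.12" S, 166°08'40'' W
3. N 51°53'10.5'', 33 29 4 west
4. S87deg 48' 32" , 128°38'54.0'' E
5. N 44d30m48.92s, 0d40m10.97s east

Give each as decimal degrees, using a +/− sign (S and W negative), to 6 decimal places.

1. -26.803611, 0.532944
2. -41.300033, -166.144444
3. 51.886250, -33.484444
4. -87.808889, 128.648333
5. 44.513589, 0.669714

Point 1:
  φ: 26° + 48/60 + 13/3600 = 26 + 0.800000 + 0.003611 = 26.8036111
  S → negative
  λ: 0 + 31/60 + 58.6/3600 = 0.5329444
  E ⇒ keep positive
Point 2:
  Latitude: 41 + 18/60 + 0.12/3600 = 41.3000333
  hemisphere S, so the sign is −
  λ: 166° + 8/60 + 40/3600 = 166 + 0.133333 + 0.011111 = 166.1444444
  W → negative
Point 3:
  Lat: 53′ + 10.5″ = 53.17500′; 51 + 53.17500/60 = 51.8862500
  N → positive
  Longitude: 33 + 29/60 + 4/3600 = 33.4844444
  hemisphere W, so the sign is −
Point 4:
  φ: 87 + 48/60 + 32/3600 = 87.8088889
  S → negative
  λ: 128 + 38/60 + 54/3600 = 128.6483333
  E → positive
Point 5:
  φ: 44 + 30/60 + 48.92/3600 = 44.5135889
  N → positive
  Lon: 40′ + 10.97″ = 40.18283′; 0 + 40.18283/60 = 0.6697139
  E ⇒ keep positive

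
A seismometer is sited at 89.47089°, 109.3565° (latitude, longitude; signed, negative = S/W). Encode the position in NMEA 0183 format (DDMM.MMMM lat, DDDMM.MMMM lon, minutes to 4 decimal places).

Latitude: fractional part 0.470890 → 28.253400 minutes
Longitude: minutes = (109.356500 − 109) × 60 = 21.390000

8928.2534,N / 10921.3900,E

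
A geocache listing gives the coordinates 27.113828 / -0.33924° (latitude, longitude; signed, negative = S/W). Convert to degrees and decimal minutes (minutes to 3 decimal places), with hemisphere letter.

27° 6.830′ N, 0° 20.354′ W

Lat: minutes = (27.113828 − 27) × 60 = 6.82968
Longitude is negative → W; |value| = 0.339240
λ: 0° + 0.339240 × 60 = 0° 20.35440′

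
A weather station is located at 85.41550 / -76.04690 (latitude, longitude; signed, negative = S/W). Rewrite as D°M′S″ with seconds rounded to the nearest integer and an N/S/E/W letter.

85°24′56″ N, 76°02′49″ W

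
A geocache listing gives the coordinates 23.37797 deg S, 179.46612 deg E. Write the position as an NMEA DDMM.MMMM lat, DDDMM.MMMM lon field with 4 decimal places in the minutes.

2322.6782,S / 17927.9672,E

Latitude: fractional part 0.377970 → 22.678200 minutes
λ: fractional part 0.466120 → 27.967200 minutes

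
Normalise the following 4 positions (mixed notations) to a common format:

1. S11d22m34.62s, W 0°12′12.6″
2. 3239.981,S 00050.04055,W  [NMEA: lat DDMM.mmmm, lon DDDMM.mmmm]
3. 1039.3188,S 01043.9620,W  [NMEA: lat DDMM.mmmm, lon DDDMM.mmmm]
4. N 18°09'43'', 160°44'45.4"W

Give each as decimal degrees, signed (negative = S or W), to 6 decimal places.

1. -11.376283, -0.203500
2. -32.666350, -0.834009
3. -10.655313, -10.732700
4. 18.161944, -160.745944

Point 1:
  Latitude: 22′ + 34.62″ = 22.57700′; 11 + 22.57700/60 = 11.3762833
  S ⇒ negate
  Lon: 0° + 12/60 + 12.6/3600 = 0 + 0.200000 + 0.003500 = 0.2035000
  W → negative
Point 2:
  Latitude: degrees = first 2 digits = 32, minutes = 39.981; 32 + 39.981/60 = 32.6663500
  hemisphere S, so the sign is −
  Lon: degrees = first 3 digits = 0, minutes = 50.04055; 0 + 50.04055/60 = 0.8340092
  W → negative
Point 3:
  φ: degrees = first 2 digits = 10, minutes = 39.3188; 10 + 39.3188/60 = 10.6553133
  hemisphere S, so the sign is −
  Longitude: split at 3 digits → 010° and 43.962′; 10 + 43.962/60 = 10.7327000
  W ⇒ negate
Point 4:
  φ: 18 + 9/60 + 43/3600 = 18.1619444
  N → positive
  λ: 160 + 44/60 + 45.4/3600 = 160.7459444
  hemisphere W, so the sign is −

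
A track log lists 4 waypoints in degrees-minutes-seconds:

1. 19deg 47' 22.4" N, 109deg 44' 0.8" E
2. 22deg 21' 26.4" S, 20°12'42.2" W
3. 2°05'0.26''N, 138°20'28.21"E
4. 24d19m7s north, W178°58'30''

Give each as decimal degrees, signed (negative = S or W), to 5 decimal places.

Point 1:
  Lat: 19 + 47/60 + 22.4/3600 = 19.789556
  N → positive
  Lon: 109° + 44/60 + 0.8/3600 = 109 + 0.733333 + 0.000222 = 109.733556
  E ⇒ keep positive
Point 2:
  Lat: 21′ + 26.4″ = 21.44000′; 22 + 21.44000/60 = 22.357333
  S → negative
  λ: 20° + 12/60 + 42.2/3600 = 20 + 0.200000 + 0.011722 = 20.211722
  hemisphere W, so the sign is −
Point 3:
  Lat: 5′ + 0.26″ = 5.00433′; 2 + 5.00433/60 = 2.083406
  N ⇒ keep positive
  Lon: 20′ + 28.21″ = 20.47017′; 138 + 20.47017/60 = 138.341169
  E ⇒ keep positive
Point 4:
  Latitude: 24 + 19/60 + 7/3600 = 24.318611
  N → positive
  Lon: 178 + 58/60 + 30/3600 = 178.975000
  W ⇒ negate

1. 19.78956, 109.73356
2. -22.35733, -20.21172
3. 2.08341, 138.34117
4. 24.31861, -178.97500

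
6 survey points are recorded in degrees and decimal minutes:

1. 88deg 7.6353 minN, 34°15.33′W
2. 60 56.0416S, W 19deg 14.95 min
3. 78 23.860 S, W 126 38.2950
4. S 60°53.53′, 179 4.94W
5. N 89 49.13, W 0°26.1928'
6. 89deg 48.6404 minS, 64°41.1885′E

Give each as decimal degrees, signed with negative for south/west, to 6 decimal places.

1. 88.127255, -34.255500
2. -60.934027, -19.249167
3. -78.397667, -126.638250
4. -60.892167, -179.082333
5. 89.818833, -0.436547
6. -89.810673, 64.686475

Point 1:
  Latitude: 7.6353′ = 0.127255°; total 88.1272550
  N ⇒ keep positive
  λ: 34 + 15.33/60 = 34.2555000
  W → negative
Point 2:
  Latitude: 56.0416′ = 0.934027°; total 60.9340267
  S → negative
  λ: 14.95′ = 0.249167°; total 19.2491667
  W → negative
Point 3:
  Lat: 78 + 23.86/60 = 78.3976667
  S → negative
  Lon: 38.295′ = 0.638250°; total 126.6382500
  hemisphere W, so the sign is −
Point 4:
  Latitude: 60 + 53.53/60 = 60.8921667
  S ⇒ negate
  λ: 4.94′ = 0.082333°; total 179.0823333
  W → negative
Point 5:
  Lat: 89 + 49.13/60 = 89.8188333
  N → positive
  λ: 0 + 26.1928/60 = 0.4365467
  W ⇒ negate
Point 6:
  φ: 48.6404′ = 0.810673°; total 89.8106733
  hemisphere S, so the sign is −
  Lon: 64 + 41.1885/60 = 64.6864750
  E ⇒ keep positive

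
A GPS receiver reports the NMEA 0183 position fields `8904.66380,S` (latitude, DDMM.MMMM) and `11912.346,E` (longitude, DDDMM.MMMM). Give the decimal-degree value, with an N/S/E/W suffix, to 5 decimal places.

φ: split at 2 digits → 89° and 4.6638′; 89 + 4.6638/60 = 89.077730
λ: degrees = first 3 digits = 119, minutes = 12.346; 119 + 12.346/60 = 119.205767

89.07773° S, 119.20577° E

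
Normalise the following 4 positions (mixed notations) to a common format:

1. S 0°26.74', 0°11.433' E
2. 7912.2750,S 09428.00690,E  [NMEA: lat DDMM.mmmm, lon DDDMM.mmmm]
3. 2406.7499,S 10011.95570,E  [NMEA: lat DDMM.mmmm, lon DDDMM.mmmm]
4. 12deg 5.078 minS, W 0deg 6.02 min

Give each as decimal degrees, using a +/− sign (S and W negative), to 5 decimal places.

1. -0.44567, 0.19055
2. -79.20458, 94.46678
3. -24.11250, 100.19926
4. -12.08463, -0.10033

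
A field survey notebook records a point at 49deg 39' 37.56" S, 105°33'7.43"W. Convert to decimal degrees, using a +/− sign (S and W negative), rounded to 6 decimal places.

-49.660433, -105.552064

φ: 49° + 39/60 + 37.56/3600 = 49 + 0.650000 + 0.010433 = 49.6604333
S → negative
Lon: 105° + 33/60 + 7.43/3600 = 105 + 0.550000 + 0.002064 = 105.5520639
hemisphere W, so the sign is −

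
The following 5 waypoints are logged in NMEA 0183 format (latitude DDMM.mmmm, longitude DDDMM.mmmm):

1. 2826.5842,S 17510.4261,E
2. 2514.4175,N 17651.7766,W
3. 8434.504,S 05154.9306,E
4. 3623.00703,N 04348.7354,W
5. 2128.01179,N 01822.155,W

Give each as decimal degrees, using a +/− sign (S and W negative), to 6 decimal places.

1. -28.443070, 175.173768
2. 25.240292, -176.862943
3. -84.575067, 51.915510
4. 36.383451, -43.812257
5. 21.466863, -18.369250

Point 1:
  Lat: split at 2 digits → 28° and 26.5842′; 28 + 26.5842/60 = 28.4430700
  S → negative
  Longitude: degrees = first 3 digits = 175, minutes = 10.4261; 175 + 10.4261/60 = 175.1737683
  E ⇒ keep positive
Point 2:
  φ: degrees = first 2 digits = 25, minutes = 14.4175; 25 + 14.4175/60 = 25.2402917
  N ⇒ keep positive
  Lon: split at 3 digits → 176° and 51.7766′; 176 + 51.7766/60 = 176.8629433
  W → negative
Point 3:
  Lat: split at 2 digits → 84° and 34.504′; 84 + 34.504/60 = 84.5750667
  S ⇒ negate
  Longitude: split at 3 digits → 051° and 54.9306′; 51 + 54.9306/60 = 51.9155100
  E → positive
Point 4:
  Latitude: split at 2 digits → 36° and 23.00703′; 36 + 23.00703/60 = 36.3834505
  N → positive
  λ: degrees = first 3 digits = 43, minutes = 48.7354; 43 + 48.7354/60 = 43.8122567
  W ⇒ negate
Point 5:
  φ: degrees = first 2 digits = 21, minutes = 28.01179; 21 + 28.01179/60 = 21.4668632
  N → positive
  Lon: degrees = first 3 digits = 18, minutes = 22.155; 18 + 22.155/60 = 18.3692500
  hemisphere W, so the sign is −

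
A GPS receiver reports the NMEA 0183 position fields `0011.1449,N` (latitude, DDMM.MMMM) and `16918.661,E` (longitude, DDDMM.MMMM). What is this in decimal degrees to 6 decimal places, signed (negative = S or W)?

φ: degrees = first 2 digits = 0, minutes = 11.1449; 0 + 11.1449/60 = 0.1857483
N → positive
Longitude: split at 3 digits → 169° and 18.661′; 169 + 18.661/60 = 169.3110167
E → positive

0.185748, 169.311017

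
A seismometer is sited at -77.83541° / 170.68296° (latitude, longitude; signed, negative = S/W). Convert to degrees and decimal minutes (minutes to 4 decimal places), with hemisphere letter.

77° 50.1246′ S, 170° 40.9776′ E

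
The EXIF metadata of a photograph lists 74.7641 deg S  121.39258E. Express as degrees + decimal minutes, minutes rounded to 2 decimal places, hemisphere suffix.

74° 45.85′ S, 121° 23.55′ E

Lat: 74° + 0.764100 × 60 = 74° 45.8460′
Longitude: 121° + 0.392580 × 60 = 121° 23.5548′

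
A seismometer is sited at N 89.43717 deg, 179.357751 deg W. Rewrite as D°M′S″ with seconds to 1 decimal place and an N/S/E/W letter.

φ: 0.437170 × 60 = 26.23020′ → 26′, remainder × 60 = 13.812″
Lon: 0.357751° → 21.46506′; 0.46506 × 60 = 27.904″

89°26′13.8″ N, 179°21′27.9″ W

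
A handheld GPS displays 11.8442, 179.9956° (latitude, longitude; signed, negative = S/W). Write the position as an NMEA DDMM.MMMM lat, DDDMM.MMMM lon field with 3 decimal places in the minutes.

φ: 11° + 0.844200 × 60 = 11° 50.65200′
λ: 179° + 0.995600 × 60 = 179° 59.73600′

1150.652,N / 17959.736,E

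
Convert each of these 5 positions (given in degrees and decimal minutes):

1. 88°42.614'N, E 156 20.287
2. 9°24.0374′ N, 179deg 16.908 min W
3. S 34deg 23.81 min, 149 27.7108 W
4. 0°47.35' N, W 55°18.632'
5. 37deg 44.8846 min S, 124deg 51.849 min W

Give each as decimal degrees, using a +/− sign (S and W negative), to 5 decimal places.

1. 88.71023, 156.33812
2. 9.40062, -179.28180
3. -34.39683, -149.46185
4. 0.78917, -55.31053
5. -37.74808, -124.86415

Point 1:
  Latitude: 88 + 42.614/60 = 88.710233
  N → positive
  λ: 20.287′ = 0.338117°; total 156.338117
  E → positive
Point 2:
  Lat: 9 + 24.0374/60 = 9.400623
  N ⇒ keep positive
  Lon: 16.908′ = 0.281800°; total 179.281800
  W ⇒ negate
Point 3:
  φ: 34 + 23.81/60 = 34.396833
  S → negative
  λ: 27.7108′ = 0.461847°; total 149.461847
  W → negative
Point 4:
  Latitude: 47.35′ = 0.789167°; total 0.789167
  N ⇒ keep positive
  λ: 18.632′ = 0.310533°; total 55.310533
  hemisphere W, so the sign is −
Point 5:
  Lat: 37 + 44.8846/60 = 37.748077
  S → negative
  Lon: 51.849′ = 0.864150°; total 124.864150
  hemisphere W, so the sign is −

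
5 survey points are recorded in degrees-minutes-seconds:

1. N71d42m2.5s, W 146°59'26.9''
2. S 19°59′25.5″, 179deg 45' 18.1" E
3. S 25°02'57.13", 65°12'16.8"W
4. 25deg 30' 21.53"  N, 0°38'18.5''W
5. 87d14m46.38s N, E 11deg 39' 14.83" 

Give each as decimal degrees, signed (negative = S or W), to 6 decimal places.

1. 71.700694, -146.990806
2. -19.990417, 179.755028
3. -25.049203, -65.204667
4. 25.505981, -0.638472
5. 87.246217, 11.654119

Point 1:
  Latitude: 42′ + 2.5″ = 42.04167′; 71 + 42.04167/60 = 71.7006944
  N → positive
  Longitude: 146 + 59/60 + 26.9/3600 = 146.9908056
  W ⇒ negate
Point 2:
  Latitude: 19° + 59/60 + 25.5/3600 = 19 + 0.983333 + 0.007083 = 19.9904167
  S → negative
  Lon: 179 + 45/60 + 18.1/3600 = 179.7550278
  E → positive
Point 3:
  φ: 25° + 2/60 + 57.13/3600 = 25 + 0.033333 + 0.015869 = 25.0492028
  S → negative
  λ: 12′ + 16.8″ = 12.28000′; 65 + 12.28000/60 = 65.2046667
  W → negative
Point 4:
  φ: 25° + 30/60 + 21.53/3600 = 25 + 0.500000 + 0.005981 = 25.5059806
  N → positive
  λ: 0° + 38/60 + 18.5/3600 = 0 + 0.633333 + 0.005139 = 0.6384722
  W ⇒ negate
Point 5:
  Lat: 14′ + 46.38″ = 14.77300′; 87 + 14.77300/60 = 87.2462167
  N → positive
  Lon: 39′ + 14.83″ = 39.24717′; 11 + 39.24717/60 = 11.6541194
  E → positive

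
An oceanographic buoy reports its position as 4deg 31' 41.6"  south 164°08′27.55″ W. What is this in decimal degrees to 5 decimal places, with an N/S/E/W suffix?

4.52822° S, 164.14099° W

φ: 4 + 31/60 + 41.6/3600 = 4.528222
Longitude: 8′ + 27.55″ = 8.45917′; 164 + 8.45917/60 = 164.140986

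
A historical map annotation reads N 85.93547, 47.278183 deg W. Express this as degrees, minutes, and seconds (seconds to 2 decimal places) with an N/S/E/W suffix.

85°56′7.69″ N, 47°16′41.46″ W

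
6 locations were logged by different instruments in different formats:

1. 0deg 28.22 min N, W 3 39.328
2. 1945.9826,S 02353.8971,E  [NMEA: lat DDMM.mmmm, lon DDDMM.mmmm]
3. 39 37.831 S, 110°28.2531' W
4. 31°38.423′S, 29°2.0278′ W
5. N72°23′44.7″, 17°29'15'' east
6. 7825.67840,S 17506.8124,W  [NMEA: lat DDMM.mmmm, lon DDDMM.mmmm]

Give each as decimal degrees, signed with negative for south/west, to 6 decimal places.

1. 0.470333, -3.655467
2. -19.766377, 23.898285
3. -39.630517, -110.470885
4. -31.640383, -29.033797
5. 72.395750, 17.487500
6. -78.427973, -175.113540

Point 1:
  φ: 0 + 28.22/60 = 0.4703333
  N ⇒ keep positive
  λ: 39.328′ = 0.655467°; total 3.6554667
  hemisphere W, so the sign is −
Point 2:
  φ: degrees = first 2 digits = 19, minutes = 45.9826; 19 + 45.9826/60 = 19.7663767
  hemisphere S, so the sign is −
  Longitude: split at 3 digits → 023° and 53.8971′; 23 + 53.8971/60 = 23.8982850
  E ⇒ keep positive
Point 3:
  Latitude: 39 + 37.831/60 = 39.6305167
  S ⇒ negate
  Longitude: 28.2531′ = 0.470885°; total 110.4708850
  hemisphere W, so the sign is −
Point 4:
  Lat: 38.423′ = 0.640383°; total 31.6403833
  S ⇒ negate
  Longitude: 29 + 2.0278/60 = 29.0337967
  W ⇒ negate
Point 5:
  Lat: 72 + 23/60 + 44.7/3600 = 72.3957500
  N → positive
  Longitude: 29′ + 15″ = 29.25000′; 17 + 29.25000/60 = 17.4875000
  E → positive
Point 6:
  Lat: split at 2 digits → 78° and 25.6784′; 78 + 25.6784/60 = 78.4279733
  hemisphere S, so the sign is −
  λ: degrees = first 3 digits = 175, minutes = 6.8124; 175 + 6.8124/60 = 175.1135400
  W ⇒ negate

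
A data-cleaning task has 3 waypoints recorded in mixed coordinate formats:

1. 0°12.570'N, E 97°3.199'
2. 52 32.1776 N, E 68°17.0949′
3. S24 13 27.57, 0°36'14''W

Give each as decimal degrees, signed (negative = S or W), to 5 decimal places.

1. 0.20950, 97.05332
2. 52.53629, 68.28492
3. -24.22433, -0.60389

Point 1:
  Lat: 12.57′ = 0.209500°; total 0.209500
  N → positive
  Lon: 97 + 3.199/60 = 97.053317
  E → positive
Point 2:
  φ: 52 + 32.1776/60 = 52.536293
  N ⇒ keep positive
  λ: 17.0949′ = 0.284915°; total 68.284915
  E → positive
Point 3:
  Lat: 24 + 13/60 + 27.57/3600 = 24.224325
  S ⇒ negate
  λ: 36′ + 14″ = 36.23333′; 0 + 36.23333/60 = 0.603889
  W → negative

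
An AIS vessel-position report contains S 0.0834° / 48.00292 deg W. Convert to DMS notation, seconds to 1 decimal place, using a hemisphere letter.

0°05′0.2″ S, 48°00′10.5″ W

Lat: 0.083400° → 5.00400′; 0.00400 × 60 = 0.240″
Longitude: whole degrees 48; 0.17520′ → 0′ and 10.512″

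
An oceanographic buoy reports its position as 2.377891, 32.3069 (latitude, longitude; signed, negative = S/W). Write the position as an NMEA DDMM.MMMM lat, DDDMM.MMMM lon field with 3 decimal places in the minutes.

0222.673,N / 03218.414,E

Lat: fractional part 0.377891 → 22.67346 minutes
Longitude: minutes = (32.306900 − 32) × 60 = 18.41400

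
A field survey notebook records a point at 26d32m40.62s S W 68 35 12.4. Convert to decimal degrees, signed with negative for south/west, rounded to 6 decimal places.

Latitude: 26° + 32/60 + 40.62/3600 = 26 + 0.533333 + 0.011283 = 26.5446167
hemisphere S, so the sign is −
Longitude: 68° + 35/60 + 12.4/3600 = 68 + 0.583333 + 0.003444 = 68.5867778
hemisphere W, so the sign is −

-26.544617, -68.586778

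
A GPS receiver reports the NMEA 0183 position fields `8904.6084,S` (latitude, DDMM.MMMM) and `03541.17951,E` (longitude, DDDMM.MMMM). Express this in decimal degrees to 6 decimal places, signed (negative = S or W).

-89.076807, 35.686325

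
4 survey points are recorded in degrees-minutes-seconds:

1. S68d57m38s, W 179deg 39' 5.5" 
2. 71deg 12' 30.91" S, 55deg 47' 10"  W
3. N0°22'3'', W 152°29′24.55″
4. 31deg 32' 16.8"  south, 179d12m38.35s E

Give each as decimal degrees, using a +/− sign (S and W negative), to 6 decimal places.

Point 1:
  Latitude: 68° + 57/60 + 38/3600 = 68 + 0.950000 + 0.010556 = 68.9605556
  S → negative
  Lon: 179° + 39/60 + 5.5/3600 = 179 + 0.650000 + 0.001528 = 179.6515278
  hemisphere W, so the sign is −
Point 2:
  Latitude: 71 + 12/60 + 30.91/3600 = 71.2085861
  hemisphere S, so the sign is −
  λ: 47′ + 10″ = 47.16667′; 55 + 47.16667/60 = 55.7861111
  W → negative
Point 3:
  Latitude: 0° + 22/60 + 3/3600 = 0 + 0.366667 + 0.000833 = 0.3675000
  N ⇒ keep positive
  Lon: 152 + 29/60 + 24.55/3600 = 152.4901528
  W → negative
Point 4:
  Lat: 31 + 32/60 + 16.8/3600 = 31.5380000
  hemisphere S, so the sign is −
  λ: 179 + 12/60 + 38.35/3600 = 179.2106528
  E → positive

1. -68.960556, -179.651528
2. -71.208586, -55.786111
3. 0.367500, -152.490153
4. -31.538000, 179.210653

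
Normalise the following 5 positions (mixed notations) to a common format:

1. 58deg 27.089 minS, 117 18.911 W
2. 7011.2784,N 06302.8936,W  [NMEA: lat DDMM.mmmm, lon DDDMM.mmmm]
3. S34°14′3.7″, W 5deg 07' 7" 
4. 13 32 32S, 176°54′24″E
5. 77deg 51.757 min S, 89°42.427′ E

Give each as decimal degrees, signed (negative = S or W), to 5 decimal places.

Point 1:
  Latitude: 58 + 27.089/60 = 58.451483
  S ⇒ negate
  Longitude: 18.911′ = 0.315183°; total 117.315183
  hemisphere W, so the sign is −
Point 2:
  Lat: degrees = first 2 digits = 70, minutes = 11.2784; 70 + 11.2784/60 = 70.187973
  N → positive
  Longitude: split at 3 digits → 063° and 2.8936′; 63 + 2.8936/60 = 63.048227
  W ⇒ negate
Point 3:
  Lat: 14′ + 3.7″ = 14.06167′; 34 + 14.06167/60 = 34.234361
  S → negative
  Lon: 5° + 7/60 + 7/3600 = 5 + 0.116667 + 0.001944 = 5.118611
  hemisphere W, so the sign is −
Point 4:
  Latitude: 13 + 32/60 + 32/3600 = 13.542222
  hemisphere S, so the sign is −
  λ: 176 + 54/60 + 24/3600 = 176.906667
  E → positive
Point 5:
  Latitude: 51.757′ = 0.862617°; total 77.862617
  S ⇒ negate
  Longitude: 42.427′ = 0.707117°; total 89.707117
  E → positive

1. -58.45148, -117.31518
2. 70.18797, -63.04823
3. -34.23436, -5.11861
4. -13.54222, 176.90667
5. -77.86262, 89.70712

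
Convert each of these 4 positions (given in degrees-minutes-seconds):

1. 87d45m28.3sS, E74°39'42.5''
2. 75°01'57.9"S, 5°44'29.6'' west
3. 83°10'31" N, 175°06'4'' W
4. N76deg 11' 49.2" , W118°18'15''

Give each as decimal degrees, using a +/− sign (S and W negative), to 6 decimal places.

1. -87.757861, 74.661806
2. -75.032750, -5.741556
3. 83.175278, -175.101111
4. 76.197000, -118.304167

Point 1:
  Latitude: 87° + 45/60 + 28.3/3600 = 87 + 0.750000 + 0.007861 = 87.7578611
  S → negative
  Longitude: 74° + 39/60 + 42.5/3600 = 74 + 0.650000 + 0.011806 = 74.6618056
  E ⇒ keep positive
Point 2:
  Latitude: 75 + 1/60 + 57.9/3600 = 75.0327500
  S → negative
  Lon: 5° + 44/60 + 29.6/3600 = 5 + 0.733333 + 0.008222 = 5.7415556
  W → negative
Point 3:
  Lat: 10′ + 31″ = 10.51667′; 83 + 10.51667/60 = 83.1752778
  N ⇒ keep positive
  Lon: 6′ + 4″ = 6.06667′; 175 + 6.06667/60 = 175.1011111
  hemisphere W, so the sign is −
Point 4:
  Latitude: 76 + 11/60 + 49.2/3600 = 76.1970000
  N ⇒ keep positive
  Lon: 118° + 18/60 + 15/3600 = 118 + 0.300000 + 0.004167 = 118.3041667
  hemisphere W, so the sign is −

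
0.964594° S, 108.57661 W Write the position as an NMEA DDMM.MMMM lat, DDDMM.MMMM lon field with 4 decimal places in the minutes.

φ: minutes = (0.964594 − 0) × 60 = 57.875640
Lon: minutes = (108.576610 − 108) × 60 = 34.596600

0057.8756,S / 10834.5966,W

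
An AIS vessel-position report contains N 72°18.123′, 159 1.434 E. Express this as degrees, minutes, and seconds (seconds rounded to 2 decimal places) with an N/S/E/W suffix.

φ: 18.12300′ → 18′ and 0.12300 × 60 = 7.3800″
λ: fractional minutes 0.43400 × 60 = 26.0400″

72°18′7.38″ N, 159°01′26.04″ E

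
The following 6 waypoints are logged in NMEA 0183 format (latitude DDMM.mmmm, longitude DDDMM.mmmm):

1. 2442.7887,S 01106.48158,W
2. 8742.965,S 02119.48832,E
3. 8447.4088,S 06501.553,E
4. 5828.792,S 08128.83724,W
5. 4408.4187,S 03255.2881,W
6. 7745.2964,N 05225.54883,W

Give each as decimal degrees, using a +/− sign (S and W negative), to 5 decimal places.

Point 1:
  Latitude: degrees = first 2 digits = 24, minutes = 42.7887; 24 + 42.7887/60 = 24.713145
  hemisphere S, so the sign is −
  λ: degrees = first 3 digits = 11, minutes = 6.48158; 11 + 6.48158/60 = 11.108026
  W ⇒ negate
Point 2:
  φ: degrees = first 2 digits = 87, minutes = 42.965; 87 + 42.965/60 = 87.716083
  S → negative
  Lon: split at 3 digits → 021° and 19.48832′; 21 + 19.48832/60 = 21.324805
  E ⇒ keep positive
Point 3:
  Lat: split at 2 digits → 84° and 47.4088′; 84 + 47.4088/60 = 84.790147
  S ⇒ negate
  Longitude: degrees = first 3 digits = 65, minutes = 1.553; 65 + 1.553/60 = 65.025883
  E → positive
Point 4:
  φ: degrees = first 2 digits = 58, minutes = 28.792; 58 + 28.792/60 = 58.479867
  S ⇒ negate
  Longitude: degrees = first 3 digits = 81, minutes = 28.83724; 81 + 28.83724/60 = 81.480621
  W → negative
Point 5:
  Latitude: degrees = first 2 digits = 44, minutes = 8.4187; 44 + 8.4187/60 = 44.140312
  hemisphere S, so the sign is −
  λ: split at 3 digits → 032° and 55.2881′; 32 + 55.2881/60 = 32.921468
  hemisphere W, so the sign is −
Point 6:
  φ: split at 2 digits → 77° and 45.2964′; 77 + 45.2964/60 = 77.754940
  N ⇒ keep positive
  Longitude: split at 3 digits → 052° and 25.54883′; 52 + 25.54883/60 = 52.425814
  W → negative

1. -24.71315, -11.10803
2. -87.71608, 21.32481
3. -84.79015, 65.02588
4. -58.47987, -81.48062
5. -44.14031, -32.92147
6. 77.75494, -52.42581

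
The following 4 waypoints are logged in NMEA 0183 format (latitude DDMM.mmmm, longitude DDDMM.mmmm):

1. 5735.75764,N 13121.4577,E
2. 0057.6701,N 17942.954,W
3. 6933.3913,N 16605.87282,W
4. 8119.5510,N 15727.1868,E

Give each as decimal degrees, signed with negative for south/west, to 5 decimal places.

Point 1:
  φ: split at 2 digits → 57° and 35.75764′; 57 + 35.75764/60 = 57.595961
  N → positive
  Lon: split at 3 digits → 131° and 21.4577′; 131 + 21.4577/60 = 131.357628
  E → positive
Point 2:
  Latitude: split at 2 digits → 00° and 57.6701′; 0 + 57.6701/60 = 0.961168
  N → positive
  Lon: split at 3 digits → 179° and 42.954′; 179 + 42.954/60 = 179.715900
  W → negative
Point 3:
  φ: split at 2 digits → 69° and 33.3913′; 69 + 33.3913/60 = 69.556522
  N ⇒ keep positive
  λ: split at 3 digits → 166° and 5.87282′; 166 + 5.87282/60 = 166.097880
  W → negative
Point 4:
  Latitude: degrees = first 2 digits = 81, minutes = 19.551; 81 + 19.551/60 = 81.325850
  N → positive
  Lon: degrees = first 3 digits = 157, minutes = 27.1868; 157 + 27.1868/60 = 157.453113
  E → positive

1. 57.59596, 131.35763
2. 0.96117, -179.71590
3. 69.55652, -166.09788
4. 81.32585, 157.45311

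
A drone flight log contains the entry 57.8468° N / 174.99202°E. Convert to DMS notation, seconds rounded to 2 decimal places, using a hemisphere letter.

Lat: whole degrees 57; 50.80800′ → 50′ and 48.4800″
Longitude: 0.992020 × 60 = 59.52120′ → 59′, remainder × 60 = 31.2720″

57°50′48.48″ N, 174°59′31.27″ E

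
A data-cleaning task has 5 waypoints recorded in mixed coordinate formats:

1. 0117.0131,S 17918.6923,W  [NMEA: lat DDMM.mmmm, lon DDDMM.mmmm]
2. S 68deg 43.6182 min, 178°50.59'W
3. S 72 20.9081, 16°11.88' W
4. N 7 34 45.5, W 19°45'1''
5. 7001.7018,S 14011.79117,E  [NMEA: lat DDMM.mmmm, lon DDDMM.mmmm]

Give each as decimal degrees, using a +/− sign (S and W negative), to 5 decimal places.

1. -1.28355, -179.31154
2. -68.72697, -178.84317
3. -72.34847, -16.19800
4. 7.57931, -19.75028
5. -70.02836, 140.19652

Point 1:
  Lat: split at 2 digits → 01° and 17.0131′; 1 + 17.0131/60 = 1.283552
  S → negative
  Longitude: split at 3 digits → 179° and 18.6923′; 179 + 18.6923/60 = 179.311538
  W ⇒ negate
Point 2:
  Latitude: 68 + 43.6182/60 = 68.726970
  hemisphere S, so the sign is −
  Lon: 178 + 50.59/60 = 178.843167
  W → negative
Point 3:
  Latitude: 72 + 20.9081/60 = 72.348468
  S ⇒ negate
  λ: 11.88′ = 0.198000°; total 16.198000
  W → negative
Point 4:
  φ: 7 + 34/60 + 45.5/3600 = 7.579306
  N ⇒ keep positive
  Longitude: 19° + 45/60 + 1/3600 = 19 + 0.750000 + 0.000278 = 19.750278
  W → negative
Point 5:
  φ: degrees = first 2 digits = 70, minutes = 1.7018; 70 + 1.7018/60 = 70.028363
  S → negative
  λ: split at 3 digits → 140° and 11.79117′; 140 + 11.79117/60 = 140.196520
  E → positive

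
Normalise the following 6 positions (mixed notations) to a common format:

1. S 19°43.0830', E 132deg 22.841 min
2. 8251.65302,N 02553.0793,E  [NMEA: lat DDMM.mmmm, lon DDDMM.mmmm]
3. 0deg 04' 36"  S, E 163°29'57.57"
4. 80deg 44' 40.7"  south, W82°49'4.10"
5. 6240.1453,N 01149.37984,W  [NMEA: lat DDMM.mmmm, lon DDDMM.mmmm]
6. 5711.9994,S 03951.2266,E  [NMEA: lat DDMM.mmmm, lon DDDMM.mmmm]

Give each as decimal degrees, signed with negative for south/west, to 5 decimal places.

Point 1:
  φ: 19 + 43.083/60 = 19.718050
  hemisphere S, so the sign is −
  λ: 22.841′ = 0.380683°; total 132.380683
  E ⇒ keep positive
Point 2:
  φ: split at 2 digits → 82° and 51.65302′; 82 + 51.65302/60 = 82.860884
  N ⇒ keep positive
  λ: split at 3 digits → 025° and 53.0793′; 25 + 53.0793/60 = 25.884655
  E → positive
Point 3:
  φ: 4′ + 36″ = 4.60000′; 0 + 4.60000/60 = 0.076667
  S → negative
  Longitude: 163 + 29/60 + 57.57/3600 = 163.499325
  E → positive
Point 4:
  Latitude: 80° + 44/60 + 40.7/3600 = 80 + 0.733333 + 0.011306 = 80.744639
  hemisphere S, so the sign is −
  λ: 82 + 49/60 + 4.1/3600 = 82.817806
  W → negative
Point 5:
  φ: split at 2 digits → 62° and 40.1453′; 62 + 40.1453/60 = 62.669088
  N → positive
  λ: split at 3 digits → 011° and 49.37984′; 11 + 49.37984/60 = 11.822997
  W ⇒ negate
Point 6:
  Lat: split at 2 digits → 57° and 11.9994′; 57 + 11.9994/60 = 57.199990
  hemisphere S, so the sign is −
  Lon: degrees = first 3 digits = 39, minutes = 51.2266; 39 + 51.2266/60 = 39.853777
  E → positive

1. -19.71805, 132.38068
2. 82.86088, 25.88466
3. -0.07667, 163.49933
4. -80.74464, -82.81781
5. 62.66909, -11.82300
6. -57.19999, 39.85378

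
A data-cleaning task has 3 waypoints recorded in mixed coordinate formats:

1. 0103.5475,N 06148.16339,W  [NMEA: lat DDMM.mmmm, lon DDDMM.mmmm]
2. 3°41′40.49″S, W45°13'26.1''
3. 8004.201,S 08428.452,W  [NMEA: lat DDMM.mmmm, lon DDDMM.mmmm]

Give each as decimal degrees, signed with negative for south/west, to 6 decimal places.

1. 1.059125, -61.802723
2. -3.694581, -45.223917
3. -80.070017, -84.474200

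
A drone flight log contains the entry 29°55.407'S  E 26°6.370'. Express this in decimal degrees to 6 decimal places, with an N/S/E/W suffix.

29.923450° S, 26.106167° E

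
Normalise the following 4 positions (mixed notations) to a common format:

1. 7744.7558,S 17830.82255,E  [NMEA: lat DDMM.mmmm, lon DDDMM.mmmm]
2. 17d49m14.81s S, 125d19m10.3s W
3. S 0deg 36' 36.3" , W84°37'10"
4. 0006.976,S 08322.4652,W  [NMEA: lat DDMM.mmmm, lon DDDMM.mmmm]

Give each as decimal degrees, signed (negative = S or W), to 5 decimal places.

Point 1:
  φ: degrees = first 2 digits = 77, minutes = 44.7558; 77 + 44.7558/60 = 77.745930
  hemisphere S, so the sign is −
  Lon: degrees = first 3 digits = 178, minutes = 30.82255; 178 + 30.82255/60 = 178.513709
  E ⇒ keep positive
Point 2:
  Latitude: 17 + 49/60 + 14.81/3600 = 17.820781
  S → negative
  Lon: 125 + 19/60 + 10.3/3600 = 125.319528
  hemisphere W, so the sign is −
Point 3:
  φ: 0° + 36/60 + 36.3/3600 = 0 + 0.600000 + 0.010083 = 0.610083
  S ⇒ negate
  λ: 37′ + 10″ = 37.16667′; 84 + 37.16667/60 = 84.619444
  W ⇒ negate
Point 4:
  Latitude: split at 2 digits → 00° and 6.976′; 0 + 6.976/60 = 0.116267
  S ⇒ negate
  Longitude: split at 3 digits → 083° and 22.4652′; 83 + 22.4652/60 = 83.374420
  hemisphere W, so the sign is −

1. -77.74593, 178.51371
2. -17.82078, -125.31953
3. -0.61008, -84.61944
4. -0.11627, -83.37442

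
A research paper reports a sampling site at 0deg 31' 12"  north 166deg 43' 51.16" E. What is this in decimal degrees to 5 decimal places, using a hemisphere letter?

0.52000° N, 166.73088° E

Lat: 0 + 31/60 + 12/3600 = 0.520000
Longitude: 166° + 43/60 + 51.16/3600 = 166 + 0.716667 + 0.014211 = 166.730878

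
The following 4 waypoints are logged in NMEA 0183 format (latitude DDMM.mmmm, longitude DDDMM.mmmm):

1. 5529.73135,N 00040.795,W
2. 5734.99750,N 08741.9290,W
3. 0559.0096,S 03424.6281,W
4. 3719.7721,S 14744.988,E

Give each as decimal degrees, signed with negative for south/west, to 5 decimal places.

Point 1:
  φ: degrees = first 2 digits = 55, minutes = 29.73135; 55 + 29.73135/60 = 55.495523
  N ⇒ keep positive
  Lon: degrees = first 3 digits = 0, minutes = 40.795; 0 + 40.795/60 = 0.679917
  hemisphere W, so the sign is −
Point 2:
  Latitude: split at 2 digits → 57° and 34.9975′; 57 + 34.9975/60 = 57.583292
  N → positive
  λ: degrees = first 3 digits = 87, minutes = 41.929; 87 + 41.929/60 = 87.698817
  W → negative
Point 3:
  Latitude: split at 2 digits → 05° and 59.0096′; 5 + 59.0096/60 = 5.983493
  S ⇒ negate
  Lon: degrees = first 3 digits = 34, minutes = 24.6281; 34 + 24.6281/60 = 34.410468
  hemisphere W, so the sign is −
Point 4:
  φ: split at 2 digits → 37° and 19.7721′; 37 + 19.7721/60 = 37.329535
  S ⇒ negate
  Lon: degrees = first 3 digits = 147, minutes = 44.988; 147 + 44.988/60 = 147.749800
  E ⇒ keep positive

1. 55.49552, -0.67992
2. 57.58329, -87.69882
3. -5.98349, -34.41047
4. -37.32954, 147.74980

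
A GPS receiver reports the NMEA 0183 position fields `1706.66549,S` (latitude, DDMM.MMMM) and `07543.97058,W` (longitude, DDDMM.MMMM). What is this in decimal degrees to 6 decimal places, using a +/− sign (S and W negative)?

-17.111092, -75.732843

φ: split at 2 digits → 17° and 6.66549′; 17 + 6.66549/60 = 17.1110915
S ⇒ negate
λ: degrees = first 3 digits = 75, minutes = 43.97058; 75 + 43.97058/60 = 75.7328430
W ⇒ negate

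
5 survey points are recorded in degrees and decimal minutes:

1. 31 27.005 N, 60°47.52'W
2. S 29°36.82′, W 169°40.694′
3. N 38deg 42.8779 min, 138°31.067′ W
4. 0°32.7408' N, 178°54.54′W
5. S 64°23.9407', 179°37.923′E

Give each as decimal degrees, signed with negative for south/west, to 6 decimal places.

Point 1:
  Latitude: 27.005′ = 0.450083°; total 31.4500833
  N → positive
  Longitude: 47.52′ = 0.792000°; total 60.7920000
  W → negative
Point 2:
  Lat: 29 + 36.82/60 = 29.6136667
  hemisphere S, so the sign is −
  Longitude: 169 + 40.694/60 = 169.6782333
  W ⇒ negate
Point 3:
  φ: 38 + 42.8779/60 = 38.7146317
  N ⇒ keep positive
  Lon: 138 + 31.067/60 = 138.5177833
  W ⇒ negate
Point 4:
  Latitude: 32.7408′ = 0.545680°; total 0.5456800
  N ⇒ keep positive
  Lon: 54.54′ = 0.909000°; total 178.9090000
  hemisphere W, so the sign is −
Point 5:
  Lat: 23.9407′ = 0.399012°; total 64.3990117
  hemisphere S, so the sign is −
  λ: 37.923′ = 0.632050°; total 179.6320500
  E → positive

1. 31.450083, -60.792000
2. -29.613667, -169.678233
3. 38.714632, -138.517783
4. 0.545680, -178.909000
5. -64.399012, 179.632050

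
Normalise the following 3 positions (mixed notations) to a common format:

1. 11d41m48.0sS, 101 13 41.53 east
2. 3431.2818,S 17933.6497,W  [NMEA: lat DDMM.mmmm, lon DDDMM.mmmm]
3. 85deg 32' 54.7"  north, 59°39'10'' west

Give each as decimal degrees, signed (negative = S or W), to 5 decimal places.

1. -11.69667, 101.22820
2. -34.52136, -179.56083
3. 85.54853, -59.65278

Point 1:
  Lat: 11 + 41/60 + 48/3600 = 11.696667
  S → negative
  λ: 101 + 13/60 + 41.53/3600 = 101.228203
  E → positive
Point 2:
  Lat: degrees = first 2 digits = 34, minutes = 31.2818; 34 + 31.2818/60 = 34.521363
  S ⇒ negate
  λ: degrees = first 3 digits = 179, minutes = 33.6497; 179 + 33.6497/60 = 179.560828
  hemisphere W, so the sign is −
Point 3:
  Lat: 85 + 32/60 + 54.7/3600 = 85.548528
  N ⇒ keep positive
  λ: 59° + 39/60 + 10/3600 = 59 + 0.650000 + 0.002778 = 59.652778
  hemisphere W, so the sign is −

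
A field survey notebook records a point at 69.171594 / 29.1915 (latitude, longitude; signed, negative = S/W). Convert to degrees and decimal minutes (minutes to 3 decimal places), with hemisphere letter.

69° 10.296′ N, 29° 11.490′ E

Latitude: fractional part 0.171594 → 10.29564 minutes
λ: fractional part 0.191500 → 11.49000 minutes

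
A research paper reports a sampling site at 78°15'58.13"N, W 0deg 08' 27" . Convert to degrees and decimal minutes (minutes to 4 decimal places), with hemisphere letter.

78° 15.9688′ N, 0° 8.4500′ W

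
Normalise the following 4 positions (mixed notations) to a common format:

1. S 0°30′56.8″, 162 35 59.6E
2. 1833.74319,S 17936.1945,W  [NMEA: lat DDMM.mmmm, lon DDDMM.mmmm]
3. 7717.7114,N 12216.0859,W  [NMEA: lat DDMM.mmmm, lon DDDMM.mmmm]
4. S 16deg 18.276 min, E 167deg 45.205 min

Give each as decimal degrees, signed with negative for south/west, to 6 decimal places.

1. -0.515778, 162.599889
2. -18.562387, -179.603242
3. 77.295190, -122.268098
4. -16.304600, 167.753417

Point 1:
  φ: 0 + 30/60 + 56.8/3600 = 0.5157778
  S ⇒ negate
  Lon: 162 + 35/60 + 59.6/3600 = 162.5998889
  E → positive
Point 2:
  Lat: split at 2 digits → 18° and 33.74319′; 18 + 33.74319/60 = 18.5623865
  S → negative
  λ: split at 3 digits → 179° and 36.1945′; 179 + 36.1945/60 = 179.6032417
  W ⇒ negate
Point 3:
  Latitude: degrees = first 2 digits = 77, minutes = 17.7114; 77 + 17.7114/60 = 77.2951900
  N ⇒ keep positive
  Longitude: split at 3 digits → 122° and 16.0859′; 122 + 16.0859/60 = 122.2680983
  W → negative
Point 4:
  Latitude: 18.276′ = 0.304600°; total 16.3046000
  hemisphere S, so the sign is −
  λ: 167 + 45.205/60 = 167.7534167
  E ⇒ keep positive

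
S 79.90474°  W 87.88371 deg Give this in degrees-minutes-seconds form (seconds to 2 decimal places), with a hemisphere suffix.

φ: 0.904740° → 54.28440′; 0.28440 × 60 = 17.0640″
λ: whole degrees 87; 53.02260′ → 53′ and 1.3560″

79°54′17.06″ S, 87°53′1.36″ W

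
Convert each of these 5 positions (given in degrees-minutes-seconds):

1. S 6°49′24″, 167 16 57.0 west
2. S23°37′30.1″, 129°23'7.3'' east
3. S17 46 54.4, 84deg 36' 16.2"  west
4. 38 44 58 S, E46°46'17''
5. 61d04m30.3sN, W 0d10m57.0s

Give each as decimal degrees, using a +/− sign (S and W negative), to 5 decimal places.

1. -6.82333, -167.28250
2. -23.62503, 129.38536
3. -17.78178, -84.60450
4. -38.74944, 46.77139
5. 61.07508, -0.18250

Point 1:
  Latitude: 6° + 49/60 + 24/3600 = 6 + 0.816667 + 0.006667 = 6.823333
  S ⇒ negate
  λ: 16′ + 57″ = 16.95000′; 167 + 16.95000/60 = 167.282500
  W ⇒ negate
Point 2:
  φ: 23 + 37/60 + 30.1/3600 = 23.625028
  hemisphere S, so the sign is −
  Lon: 129 + 23/60 + 7.3/3600 = 129.385361
  E → positive
Point 3:
  φ: 17° + 46/60 + 54.4/3600 = 17 + 0.766667 + 0.015111 = 17.781778
  hemisphere S, so the sign is −
  Longitude: 84 + 36/60 + 16.2/3600 = 84.604500
  hemisphere W, so the sign is −
Point 4:
  Lat: 38 + 44/60 + 58/3600 = 38.749444
  S ⇒ negate
  λ: 46′ + 17″ = 46.28333′; 46 + 46.28333/60 = 46.771389
  E → positive
Point 5:
  Latitude: 61 + 4/60 + 30.3/3600 = 61.075083
  N ⇒ keep positive
  Longitude: 0° + 10/60 + 57/3600 = 0 + 0.166667 + 0.015833 = 0.182500
  W ⇒ negate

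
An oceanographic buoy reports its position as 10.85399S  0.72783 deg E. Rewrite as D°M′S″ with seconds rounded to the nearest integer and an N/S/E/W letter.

Lat: 0.853990° → 51.23940′; 0.23940 × 60 = 14.36″
λ: 0.727830° → 43.66980′; 0.66980 × 60 = 40.19″

10°51′14″ S, 0°43′40″ E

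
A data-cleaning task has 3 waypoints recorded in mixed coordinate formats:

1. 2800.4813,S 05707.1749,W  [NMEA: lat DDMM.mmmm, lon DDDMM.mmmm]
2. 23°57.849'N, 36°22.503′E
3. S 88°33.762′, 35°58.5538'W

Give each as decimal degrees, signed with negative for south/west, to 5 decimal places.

1. -28.00802, -57.11958
2. 23.96415, 36.37505
3. -88.56270, -35.97590

Point 1:
  Latitude: degrees = first 2 digits = 28, minutes = 0.4813; 28 + 0.4813/60 = 28.008022
  S ⇒ negate
  λ: split at 3 digits → 057° and 7.1749′; 57 + 7.1749/60 = 57.119582
  W ⇒ negate
Point 2:
  φ: 23 + 57.849/60 = 23.964150
  N → positive
  Lon: 22.503′ = 0.375050°; total 36.375050
  E → positive
Point 3:
  φ: 88 + 33.762/60 = 88.562700
  S → negative
  λ: 35 + 58.5538/60 = 35.975897
  W → negative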